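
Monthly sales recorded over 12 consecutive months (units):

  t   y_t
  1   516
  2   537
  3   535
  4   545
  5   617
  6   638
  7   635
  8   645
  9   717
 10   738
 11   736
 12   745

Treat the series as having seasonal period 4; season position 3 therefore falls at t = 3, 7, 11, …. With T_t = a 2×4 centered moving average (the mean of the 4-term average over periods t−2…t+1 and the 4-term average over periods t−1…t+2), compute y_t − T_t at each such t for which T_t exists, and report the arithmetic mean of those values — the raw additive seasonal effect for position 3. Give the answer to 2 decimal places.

-11.06

Season position 3 occurs at t = 3, 7 (where T_t is defined).
t=3: T_3 = 545.8750; y_3 − T_3 = 535 − 545.8750 = -10.8750
t=7: T_7 = 646.2500; y_7 − T_7 = 635 − 646.2500 = -11.2500
Mean deviation: (-10.8750 + -11.2500) / 2 = -11.06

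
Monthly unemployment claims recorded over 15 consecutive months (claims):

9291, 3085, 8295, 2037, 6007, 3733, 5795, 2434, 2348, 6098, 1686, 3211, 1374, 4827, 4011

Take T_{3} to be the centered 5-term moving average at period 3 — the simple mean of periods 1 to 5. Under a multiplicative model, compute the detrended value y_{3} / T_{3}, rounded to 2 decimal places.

1.44

Trend T_3 = (9291 + 3085 + 8295 + 2037 + 6007) / 5 = 28715/5 = 5743.0000
Ratio to trend: 8295 / 5743.0000 = 1.44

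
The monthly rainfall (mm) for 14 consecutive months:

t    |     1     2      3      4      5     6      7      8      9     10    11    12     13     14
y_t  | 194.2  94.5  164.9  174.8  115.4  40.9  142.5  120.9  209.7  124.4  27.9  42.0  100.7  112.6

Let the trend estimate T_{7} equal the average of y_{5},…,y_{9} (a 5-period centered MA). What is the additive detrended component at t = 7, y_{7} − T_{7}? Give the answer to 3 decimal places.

Trend T_7 = (115.4 + 40.9 + 142.5 + 120.9 + 209.7) / 5 = 629.4/5 = 125.88000
Detrended value: 142.5 − 125.88000 = 16.620

16.620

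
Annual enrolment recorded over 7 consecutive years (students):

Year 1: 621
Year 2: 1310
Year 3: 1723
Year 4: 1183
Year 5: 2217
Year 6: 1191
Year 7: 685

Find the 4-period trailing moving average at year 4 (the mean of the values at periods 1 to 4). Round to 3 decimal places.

1209.250

Sum of periods 1–4: 621 + 1310 + 1723 + 1183 = 4837
Divide by 4: 4837 / 4 = 1209.250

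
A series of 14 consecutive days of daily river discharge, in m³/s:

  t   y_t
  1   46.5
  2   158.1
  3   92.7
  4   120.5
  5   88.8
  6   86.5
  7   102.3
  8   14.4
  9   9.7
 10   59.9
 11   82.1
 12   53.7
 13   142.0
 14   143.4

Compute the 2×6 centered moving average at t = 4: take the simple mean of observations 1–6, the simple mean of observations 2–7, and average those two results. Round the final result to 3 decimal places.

Sum over 1–6: 46.5 + 158.1 + 92.7 + 120.5 + 88.8 + 86.5 = 593.1
Sum over 2–7: 158.1 + 92.7 + 120.5 + 88.8 + 86.5 + 102.3 = 648.9
CMA at t=4 = (593.1 + 648.9) / (2·6) = 1242.0 / 12 = 103.500

103.500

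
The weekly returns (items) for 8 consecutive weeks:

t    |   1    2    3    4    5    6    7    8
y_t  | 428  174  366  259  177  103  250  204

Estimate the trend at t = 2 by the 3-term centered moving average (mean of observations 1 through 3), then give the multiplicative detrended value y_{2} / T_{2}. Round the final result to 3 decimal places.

0.539

Trend T_2 = (428 + 174 + 366) / 3 = 968/3 = 322.66667
Ratio to trend: 174 / 322.66667 = 0.539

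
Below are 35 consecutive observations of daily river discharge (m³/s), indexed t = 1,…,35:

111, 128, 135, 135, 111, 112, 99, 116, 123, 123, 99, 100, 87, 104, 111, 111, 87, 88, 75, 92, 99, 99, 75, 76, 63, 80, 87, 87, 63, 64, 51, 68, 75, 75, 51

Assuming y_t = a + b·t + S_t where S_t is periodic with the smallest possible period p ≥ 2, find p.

First differences y_{t+1} − y_t: 17, 7, 0, -24, 1, -13, 17, 7, 0, -24, 1, -13, 17, 7, …
The difference pattern repeats every 6 terms and not for any smaller step, so p = 6.

6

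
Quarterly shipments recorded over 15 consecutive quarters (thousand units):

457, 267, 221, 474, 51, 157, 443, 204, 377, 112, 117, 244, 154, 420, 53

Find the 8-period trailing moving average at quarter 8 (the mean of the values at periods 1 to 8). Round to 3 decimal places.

Sum of periods 1–8: 457 + 267 + 221 + 474 + 51 + 157 + 443 + 204 = 2274
Divide by 8: 2274 / 8 = 284.250

284.250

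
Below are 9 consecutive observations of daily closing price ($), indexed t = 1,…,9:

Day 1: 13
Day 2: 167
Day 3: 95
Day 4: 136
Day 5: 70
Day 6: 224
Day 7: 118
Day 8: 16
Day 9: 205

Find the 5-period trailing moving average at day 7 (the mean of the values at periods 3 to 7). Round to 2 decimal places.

Sum of periods 3–7: 95 + 136 + 70 + 224 + 118 = 643
Divide by 5: 643 / 5 = 128.60

128.60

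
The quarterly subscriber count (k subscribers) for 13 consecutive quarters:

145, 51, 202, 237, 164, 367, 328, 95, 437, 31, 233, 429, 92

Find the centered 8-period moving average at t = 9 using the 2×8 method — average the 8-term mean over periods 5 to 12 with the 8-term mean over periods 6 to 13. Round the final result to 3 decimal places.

256.000

Sum over 5–12: 164 + 367 + 328 + 95 + 437 + 31 + 233 + 429 = 2084
Sum over 6–13: 367 + 328 + 95 + 437 + 31 + 233 + 429 + 92 = 2012
CMA at t=9 = (2084 + 2012) / (2·8) = 4096 / 16 = 256.000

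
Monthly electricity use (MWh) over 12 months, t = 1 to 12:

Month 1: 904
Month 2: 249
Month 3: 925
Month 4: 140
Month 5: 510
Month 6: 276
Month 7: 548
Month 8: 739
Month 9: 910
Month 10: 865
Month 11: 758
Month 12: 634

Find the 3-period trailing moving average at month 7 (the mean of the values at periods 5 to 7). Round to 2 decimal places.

444.67

Sum of periods 5–7: 510 + 276 + 548 = 1334
Divide by 3: 1334 / 3 = 444.67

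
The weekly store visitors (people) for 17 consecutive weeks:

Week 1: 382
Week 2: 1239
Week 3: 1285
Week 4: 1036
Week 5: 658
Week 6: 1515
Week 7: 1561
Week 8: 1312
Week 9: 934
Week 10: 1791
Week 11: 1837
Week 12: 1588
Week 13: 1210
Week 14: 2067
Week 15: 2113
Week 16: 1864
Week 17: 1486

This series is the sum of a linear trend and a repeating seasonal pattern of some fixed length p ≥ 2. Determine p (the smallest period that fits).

First differences y_{t+1} − y_t: 857, 46, -249, -378, 857, 46, -249, -378, 857, 46, …
The difference pattern repeats every 4 terms and not for any smaller step, so p = 4.

4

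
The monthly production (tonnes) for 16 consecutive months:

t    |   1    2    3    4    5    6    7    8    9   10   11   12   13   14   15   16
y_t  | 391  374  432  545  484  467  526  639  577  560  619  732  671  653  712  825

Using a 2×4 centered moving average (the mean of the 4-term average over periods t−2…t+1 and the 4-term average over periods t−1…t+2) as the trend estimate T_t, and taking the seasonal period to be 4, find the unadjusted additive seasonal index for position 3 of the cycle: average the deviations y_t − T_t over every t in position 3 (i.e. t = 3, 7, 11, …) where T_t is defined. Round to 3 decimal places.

-14.833

Season position 3 occurs at t = 3, 7, 11 (where T_t is defined).
t=3: T_3 = 447.12500; y_3 − T_3 = 432 − 447.12500 = -15.12500
t=7: T_7 = 540.62500; y_7 − T_7 = 526 − 540.62500 = -14.62500
t=11: T_11 = 633.75000; y_11 − T_11 = 619 − 633.75000 = -14.75000
Mean deviation: (-15.12500 + -14.62500 + -14.75000) / 3 = -14.833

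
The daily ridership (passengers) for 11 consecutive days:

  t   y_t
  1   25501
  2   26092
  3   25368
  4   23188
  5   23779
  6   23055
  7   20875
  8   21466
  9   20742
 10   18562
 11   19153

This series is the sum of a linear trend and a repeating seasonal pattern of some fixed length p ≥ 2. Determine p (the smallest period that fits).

First differences y_{t+1} − y_t: 591, -724, -2180, 591, -724, -2180, 591, -724, …
The difference pattern repeats every 3 terms and not for any smaller step, so p = 3.

3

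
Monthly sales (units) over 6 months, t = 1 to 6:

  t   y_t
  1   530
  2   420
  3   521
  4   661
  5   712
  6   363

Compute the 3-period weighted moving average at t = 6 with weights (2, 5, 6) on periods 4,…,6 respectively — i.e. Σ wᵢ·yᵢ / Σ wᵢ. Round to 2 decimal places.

Weighted sum: 2·661 + 5·712 + 6·363 = 1322 + 3560 + 2178 = 7060
Weight total: 2 + 5 + 6 = 13
WMA = 7060 / 13 = 543.08

543.08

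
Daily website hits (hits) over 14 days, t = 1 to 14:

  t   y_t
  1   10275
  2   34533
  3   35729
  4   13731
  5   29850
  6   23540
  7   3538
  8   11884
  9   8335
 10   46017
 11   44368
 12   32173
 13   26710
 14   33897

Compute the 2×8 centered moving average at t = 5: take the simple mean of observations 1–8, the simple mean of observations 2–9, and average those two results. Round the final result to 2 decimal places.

Sum over 1–8: 10275 + 34533 + 35729 + 13731 + 29850 + 23540 + 3538 + 11884 = 163080
Sum over 2–9: 34533 + 35729 + 13731 + 29850 + 23540 + 3538 + 11884 + 8335 = 161140
CMA at t=5 = (163080 + 161140) / (2·8) = 324220 / 16 = 20263.75

20263.75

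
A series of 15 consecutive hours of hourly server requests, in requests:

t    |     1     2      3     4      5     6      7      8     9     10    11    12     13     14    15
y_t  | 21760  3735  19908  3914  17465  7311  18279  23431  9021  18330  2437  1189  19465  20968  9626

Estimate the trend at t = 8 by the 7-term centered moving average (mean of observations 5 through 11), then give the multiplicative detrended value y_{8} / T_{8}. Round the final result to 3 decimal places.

Trend T_8 = (17465 + 7311 + 18279 + 23431 + 9021 + 18330 + 2437) / 7 = 96274/7 = 13753.42857
Ratio to trend: 23431 / 13753.42857 = 1.704

1.704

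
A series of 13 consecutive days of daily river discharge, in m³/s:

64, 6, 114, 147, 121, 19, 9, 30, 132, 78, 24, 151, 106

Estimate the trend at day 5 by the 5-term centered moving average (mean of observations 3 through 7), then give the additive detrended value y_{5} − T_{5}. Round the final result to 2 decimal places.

Trend T_5 = (114 + 147 + 121 + 19 + 9) / 5 = 410/5 = 82.0000
Detrended value: 121 − 82.0000 = 39.00

39.00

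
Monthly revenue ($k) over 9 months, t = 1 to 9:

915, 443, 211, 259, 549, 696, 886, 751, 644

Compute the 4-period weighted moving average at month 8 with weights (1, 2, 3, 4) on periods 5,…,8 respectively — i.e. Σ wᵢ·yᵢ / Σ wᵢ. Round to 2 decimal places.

Weighted sum: 1·549 + 2·696 + 3·886 + 4·751 = 549 + 1392 + 2658 + 3004 = 7603
Weight total: 1 + 2 + 3 + 4 = 10
WMA = 7603 / 10 = 760.30

760.30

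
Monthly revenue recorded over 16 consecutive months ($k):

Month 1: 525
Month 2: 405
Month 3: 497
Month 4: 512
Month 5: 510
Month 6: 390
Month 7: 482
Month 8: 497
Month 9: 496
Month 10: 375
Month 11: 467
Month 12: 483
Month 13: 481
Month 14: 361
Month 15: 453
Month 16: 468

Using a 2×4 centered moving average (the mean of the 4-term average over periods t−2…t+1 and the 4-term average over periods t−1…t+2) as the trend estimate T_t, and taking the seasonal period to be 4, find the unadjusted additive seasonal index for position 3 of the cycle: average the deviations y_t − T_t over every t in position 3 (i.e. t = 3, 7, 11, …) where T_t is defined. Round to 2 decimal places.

13.92

Season position 3 occurs at t = 3, 7, 11 (where T_t is defined).
t=3: T_3 = 482.8750; y_3 − T_3 = 497 − 482.8750 = 14.1250
t=7: T_7 = 468.0000; y_7 − T_7 = 482 − 468.0000 = 14.0000
t=11: T_11 = 453.3750; y_11 − T_11 = 467 − 453.3750 = 13.6250
Mean deviation: (14.1250 + 14.0000 + 13.6250) / 3 = 13.92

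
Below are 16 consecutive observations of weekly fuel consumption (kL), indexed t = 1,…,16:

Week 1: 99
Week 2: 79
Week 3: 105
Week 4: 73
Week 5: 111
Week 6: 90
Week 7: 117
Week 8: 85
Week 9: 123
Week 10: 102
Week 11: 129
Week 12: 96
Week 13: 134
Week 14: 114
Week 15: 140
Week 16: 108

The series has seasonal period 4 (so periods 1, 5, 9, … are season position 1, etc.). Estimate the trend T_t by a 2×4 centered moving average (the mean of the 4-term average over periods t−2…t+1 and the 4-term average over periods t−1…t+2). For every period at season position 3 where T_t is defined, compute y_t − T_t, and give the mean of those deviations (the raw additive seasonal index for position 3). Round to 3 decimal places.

Season position 3 occurs at t = 3, 7, 11 (where T_t is defined).
t=3: T_3 = 90.50000; y_3 − T_3 = 105 − 90.50000 = 14.50000
t=7: T_7 = 102.25000; y_7 − T_7 = 117 − 102.25000 = 14.75000
t=11: T_11 = 113.87500; y_11 − T_11 = 129 − 113.87500 = 15.12500
Mean deviation: (14.50000 + 14.75000 + 15.12500) / 3 = 14.792

14.792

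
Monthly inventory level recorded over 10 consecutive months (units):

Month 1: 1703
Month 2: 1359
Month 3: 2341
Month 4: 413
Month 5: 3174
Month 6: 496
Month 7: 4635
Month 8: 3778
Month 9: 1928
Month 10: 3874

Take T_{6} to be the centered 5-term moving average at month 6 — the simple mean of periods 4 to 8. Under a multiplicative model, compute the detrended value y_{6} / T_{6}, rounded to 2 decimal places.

Trend T_6 = (413 + 3174 + 496 + 4635 + 3778) / 5 = 12496/5 = 2499.2000
Ratio to trend: 496 / 2499.2000 = 0.20

0.20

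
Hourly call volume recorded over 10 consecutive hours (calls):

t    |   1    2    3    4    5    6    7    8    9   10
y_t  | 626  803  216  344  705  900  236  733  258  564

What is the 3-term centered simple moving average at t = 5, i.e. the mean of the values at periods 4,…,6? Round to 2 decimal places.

Sum of periods 4–6: 344 + 705 + 900 = 1949
Divide by 3: 1949 / 3 = 649.67

649.67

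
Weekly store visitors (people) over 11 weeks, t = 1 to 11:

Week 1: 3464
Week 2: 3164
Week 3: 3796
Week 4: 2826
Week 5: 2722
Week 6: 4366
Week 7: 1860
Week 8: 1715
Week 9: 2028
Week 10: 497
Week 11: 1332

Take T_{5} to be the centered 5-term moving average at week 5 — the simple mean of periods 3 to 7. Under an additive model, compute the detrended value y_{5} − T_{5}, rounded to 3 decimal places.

Trend T_5 = (3796 + 2826 + 2722 + 4366 + 1860) / 5 = 15570/5 = 3114.00000
Detrended value: 2722 − 3114.00000 = -392.000

-392.000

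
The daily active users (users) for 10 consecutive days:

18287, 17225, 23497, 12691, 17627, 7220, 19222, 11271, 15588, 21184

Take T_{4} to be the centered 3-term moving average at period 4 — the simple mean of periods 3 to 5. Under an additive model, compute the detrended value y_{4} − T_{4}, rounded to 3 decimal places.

Trend T_4 = (23497 + 12691 + 17627) / 3 = 53815/3 = 17938.33333
Detrended value: 12691 − 17938.33333 = -5247.333

-5247.333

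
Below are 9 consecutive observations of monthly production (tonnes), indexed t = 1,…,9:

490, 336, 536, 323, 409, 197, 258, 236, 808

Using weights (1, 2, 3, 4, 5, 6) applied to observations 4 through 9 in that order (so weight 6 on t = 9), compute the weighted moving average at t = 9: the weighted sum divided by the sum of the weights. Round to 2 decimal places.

Weighted sum: 1·323 + 2·409 + 3·197 + 4·258 + 5·236 + 6·808 = 323 + 818 + 591 + 1032 + 1180 + 4848 = 8792
Weight total: 1 + 2 + 3 + 4 + 5 + 6 = 21
WMA = 8792 / 21 = 418.67

418.67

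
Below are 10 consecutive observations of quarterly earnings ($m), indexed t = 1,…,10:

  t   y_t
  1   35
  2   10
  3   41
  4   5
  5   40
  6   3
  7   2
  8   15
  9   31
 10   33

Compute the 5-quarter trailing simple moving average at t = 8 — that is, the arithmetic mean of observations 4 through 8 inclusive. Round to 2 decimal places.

Sum of periods 4–8: 5 + 40 + 3 + 2 + 15 = 65
Divide by 5: 65 / 5 = 13.00

13.00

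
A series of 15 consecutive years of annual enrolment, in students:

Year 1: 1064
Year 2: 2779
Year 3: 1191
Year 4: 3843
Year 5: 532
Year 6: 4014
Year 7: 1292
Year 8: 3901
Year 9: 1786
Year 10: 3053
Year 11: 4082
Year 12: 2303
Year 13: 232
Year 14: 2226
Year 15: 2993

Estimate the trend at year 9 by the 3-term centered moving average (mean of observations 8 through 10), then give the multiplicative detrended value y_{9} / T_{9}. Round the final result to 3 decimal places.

0.613

Trend T_9 = (3901 + 1786 + 3053) / 3 = 8740/3 = 2913.33333
Ratio to trend: 1786 / 2913.33333 = 0.613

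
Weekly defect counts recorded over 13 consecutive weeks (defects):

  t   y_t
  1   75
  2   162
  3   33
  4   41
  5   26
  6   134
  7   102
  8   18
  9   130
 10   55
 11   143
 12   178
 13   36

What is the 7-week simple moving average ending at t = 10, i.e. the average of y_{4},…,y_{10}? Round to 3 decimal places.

72.286

Sum of periods 4–10: 41 + 26 + 134 + 102 + 18 + 130 + 55 = 506
Divide by 7: 506 / 7 = 72.286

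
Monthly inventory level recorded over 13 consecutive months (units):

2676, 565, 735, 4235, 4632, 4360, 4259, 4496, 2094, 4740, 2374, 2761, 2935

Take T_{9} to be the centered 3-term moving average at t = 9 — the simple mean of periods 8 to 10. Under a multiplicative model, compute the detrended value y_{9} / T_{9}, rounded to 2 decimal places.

Trend T_9 = (4496 + 2094 + 4740) / 3 = 11330/3 = 3776.6667
Ratio to trend: 2094 / 3776.6667 = 0.55

0.55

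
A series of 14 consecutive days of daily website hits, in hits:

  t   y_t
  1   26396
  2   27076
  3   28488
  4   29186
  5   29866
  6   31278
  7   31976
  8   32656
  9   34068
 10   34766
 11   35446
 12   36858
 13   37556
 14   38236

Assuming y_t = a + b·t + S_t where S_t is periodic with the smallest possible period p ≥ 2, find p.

3

First differences y_{t+1} − y_t: 680, 1412, 698, 680, 1412, 698, 680, 1412, …
The difference pattern repeats every 3 terms and not for any smaller step, so p = 3.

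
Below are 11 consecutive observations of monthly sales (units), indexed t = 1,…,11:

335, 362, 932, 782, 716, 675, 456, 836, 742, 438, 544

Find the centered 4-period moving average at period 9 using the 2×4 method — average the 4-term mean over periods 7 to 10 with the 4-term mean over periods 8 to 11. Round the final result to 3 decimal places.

Sum over 7–10: 456 + 836 + 742 + 438 = 2472
Sum over 8–11: 836 + 742 + 438 + 544 = 2560
CMA at t=9 = (2472 + 2560) / (2·4) = 5032 / 8 = 629.000

629.000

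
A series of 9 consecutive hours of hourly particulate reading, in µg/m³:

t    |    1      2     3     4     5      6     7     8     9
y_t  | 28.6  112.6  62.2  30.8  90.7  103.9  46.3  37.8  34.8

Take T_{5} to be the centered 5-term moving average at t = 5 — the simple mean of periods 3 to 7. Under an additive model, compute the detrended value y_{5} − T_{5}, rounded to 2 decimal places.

Trend T_5 = (62.2 + 30.8 + 90.7 + 103.9 + 46.3) / 5 = 333.9/5 = 66.7800
Detrended value: 90.7 − 66.7800 = 23.92

23.92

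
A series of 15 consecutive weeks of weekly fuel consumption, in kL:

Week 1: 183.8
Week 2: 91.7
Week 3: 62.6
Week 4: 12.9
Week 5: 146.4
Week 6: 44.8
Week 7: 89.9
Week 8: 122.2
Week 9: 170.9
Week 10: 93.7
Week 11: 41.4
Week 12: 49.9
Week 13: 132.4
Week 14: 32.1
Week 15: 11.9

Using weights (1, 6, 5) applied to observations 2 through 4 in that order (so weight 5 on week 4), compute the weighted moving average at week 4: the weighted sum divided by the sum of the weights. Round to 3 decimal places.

Weighted sum: 1·91.7 + 6·62.6 + 5·12.9 = 91.7 + 375.6 + 64.5 = 531.8
Weight total: 1 + 6 + 5 = 12
WMA = 531.8 / 12 = 44.317

44.317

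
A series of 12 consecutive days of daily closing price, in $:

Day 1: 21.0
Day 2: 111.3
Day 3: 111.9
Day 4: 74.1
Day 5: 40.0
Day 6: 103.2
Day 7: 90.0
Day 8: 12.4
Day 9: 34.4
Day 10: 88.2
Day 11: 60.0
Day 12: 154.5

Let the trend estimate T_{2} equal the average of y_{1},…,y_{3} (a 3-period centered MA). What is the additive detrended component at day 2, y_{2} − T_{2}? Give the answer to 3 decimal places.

Trend T_2 = (21.0 + 111.3 + 111.9) / 3 = 244.2/3 = 81.40000
Detrended value: 111.3 − 81.40000 = 29.900

29.900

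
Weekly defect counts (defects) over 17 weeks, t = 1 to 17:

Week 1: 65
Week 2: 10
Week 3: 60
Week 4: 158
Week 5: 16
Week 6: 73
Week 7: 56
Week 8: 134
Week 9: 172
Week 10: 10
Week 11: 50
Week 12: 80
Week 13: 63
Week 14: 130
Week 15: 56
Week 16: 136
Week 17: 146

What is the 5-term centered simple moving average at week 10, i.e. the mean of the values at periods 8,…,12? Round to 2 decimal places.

89.20

Sum of periods 8–12: 134 + 172 + 10 + 50 + 80 = 446
Divide by 5: 446 / 5 = 89.20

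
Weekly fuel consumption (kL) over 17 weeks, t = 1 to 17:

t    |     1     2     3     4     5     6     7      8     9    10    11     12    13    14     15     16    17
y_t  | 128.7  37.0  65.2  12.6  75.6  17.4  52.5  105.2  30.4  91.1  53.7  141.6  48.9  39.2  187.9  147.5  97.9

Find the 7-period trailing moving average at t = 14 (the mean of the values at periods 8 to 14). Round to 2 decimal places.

72.87

Sum of periods 8–14: 105.2 + 30.4 + 91.1 + 53.7 + 141.6 + 48.9 + 39.2 = 510.1
Divide by 7: 510.1 / 7 = 72.87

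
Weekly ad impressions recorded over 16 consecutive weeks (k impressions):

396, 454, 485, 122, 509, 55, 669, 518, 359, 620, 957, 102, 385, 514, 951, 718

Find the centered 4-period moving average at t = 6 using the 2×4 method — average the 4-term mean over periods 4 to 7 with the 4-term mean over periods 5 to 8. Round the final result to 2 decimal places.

388.25

Sum over 4–7: 122 + 509 + 55 + 669 = 1355
Sum over 5–8: 509 + 55 + 669 + 518 = 1751
CMA at t=6 = (1355 + 1751) / (2·4) = 3106 / 8 = 388.25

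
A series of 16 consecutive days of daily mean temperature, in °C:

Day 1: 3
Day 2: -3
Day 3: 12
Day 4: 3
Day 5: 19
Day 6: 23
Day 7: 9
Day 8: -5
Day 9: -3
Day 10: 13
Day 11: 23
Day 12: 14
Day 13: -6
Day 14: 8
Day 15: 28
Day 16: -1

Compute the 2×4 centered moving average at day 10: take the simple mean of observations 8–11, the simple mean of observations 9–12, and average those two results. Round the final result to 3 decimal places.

Sum over 8–11: (-5) + (-3) + 13 + 23 = 28
Sum over 9–12: (-3) + 13 + 23 + 14 = 47
CMA at t=10 = (28 + 47) / (2·4) = 75 / 8 = 9.375

9.375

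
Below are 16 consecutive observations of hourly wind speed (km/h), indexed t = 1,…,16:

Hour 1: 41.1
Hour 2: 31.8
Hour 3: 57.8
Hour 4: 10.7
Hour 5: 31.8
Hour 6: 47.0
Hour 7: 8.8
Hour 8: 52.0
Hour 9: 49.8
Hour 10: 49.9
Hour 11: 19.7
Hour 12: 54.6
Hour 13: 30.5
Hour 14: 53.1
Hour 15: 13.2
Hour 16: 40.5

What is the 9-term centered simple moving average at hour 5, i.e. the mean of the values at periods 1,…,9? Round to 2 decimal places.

36.76

Sum of periods 1–9: 41.1 + 31.8 + 57.8 + 10.7 + 31.8 + 47.0 + 8.8 + 52.0 + 49.8 = 330.8
Divide by 9: 330.8 / 9 = 36.76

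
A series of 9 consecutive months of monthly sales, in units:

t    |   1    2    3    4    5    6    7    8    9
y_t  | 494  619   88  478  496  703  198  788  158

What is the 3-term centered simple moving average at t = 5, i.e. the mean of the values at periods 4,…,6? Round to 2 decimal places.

559.00

Sum of periods 4–6: 478 + 496 + 703 = 1677
Divide by 3: 1677 / 3 = 559.00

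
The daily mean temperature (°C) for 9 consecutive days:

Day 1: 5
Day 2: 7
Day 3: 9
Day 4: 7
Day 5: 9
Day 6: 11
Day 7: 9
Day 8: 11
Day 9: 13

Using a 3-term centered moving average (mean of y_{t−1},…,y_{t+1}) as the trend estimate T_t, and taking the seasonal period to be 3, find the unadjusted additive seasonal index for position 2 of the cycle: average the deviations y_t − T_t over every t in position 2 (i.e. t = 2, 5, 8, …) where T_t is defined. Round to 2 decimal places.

0.00

Season position 2 occurs at t = 2, 5, 8 (where T_t is defined).
t=2: T_2 = 7.0000; y_2 − T_2 = 7 − 7.0000 = 0.0000
t=5: T_5 = 9.0000; y_5 − T_5 = 9 − 9.0000 = 0.0000
t=8: T_8 = 11.0000; y_8 − T_8 = 11 − 11.0000 = 0.0000
Mean deviation: (0.0000 + 0.0000 + 0.0000) / 3 = 0.00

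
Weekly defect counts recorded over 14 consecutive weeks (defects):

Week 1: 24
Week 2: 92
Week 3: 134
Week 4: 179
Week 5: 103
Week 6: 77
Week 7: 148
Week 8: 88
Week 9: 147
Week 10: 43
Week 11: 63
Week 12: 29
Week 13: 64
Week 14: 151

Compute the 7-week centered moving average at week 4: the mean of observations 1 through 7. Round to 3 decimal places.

108.143

Sum of periods 1–7: 24 + 92 + 134 + 179 + 103 + 77 + 148 = 757
Divide by 7: 757 / 7 = 108.143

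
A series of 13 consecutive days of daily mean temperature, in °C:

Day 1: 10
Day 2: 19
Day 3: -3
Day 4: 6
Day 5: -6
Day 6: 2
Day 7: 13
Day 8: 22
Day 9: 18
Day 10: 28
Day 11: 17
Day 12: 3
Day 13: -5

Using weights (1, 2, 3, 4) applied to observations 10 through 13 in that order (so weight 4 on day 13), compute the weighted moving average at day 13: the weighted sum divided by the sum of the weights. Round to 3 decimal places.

5.100

Weighted sum: 1·28 + 2·17 + 3·3 + 4·-5 = 28 + 34 + 9 + -20 = 51
Weight total: 1 + 2 + 3 + 4 = 10
WMA = 51 / 10 = 5.100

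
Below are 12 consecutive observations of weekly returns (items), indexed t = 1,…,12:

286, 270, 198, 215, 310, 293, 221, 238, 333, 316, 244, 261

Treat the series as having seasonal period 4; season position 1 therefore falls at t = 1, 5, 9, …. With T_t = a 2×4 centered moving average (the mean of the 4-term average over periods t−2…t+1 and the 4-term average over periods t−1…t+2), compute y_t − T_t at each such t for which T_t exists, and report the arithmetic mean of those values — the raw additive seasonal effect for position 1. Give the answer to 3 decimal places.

Season position 1 occurs at t = 5, 9 (where T_t is defined).
t=5: T_5 = 256.87500; y_5 − T_5 = 310 − 256.87500 = 53.12500
t=9: T_9 = 279.87500; y_9 − T_9 = 333 − 279.87500 = 53.12500
Mean deviation: (53.12500 + 53.12500) / 2 = 53.125

53.125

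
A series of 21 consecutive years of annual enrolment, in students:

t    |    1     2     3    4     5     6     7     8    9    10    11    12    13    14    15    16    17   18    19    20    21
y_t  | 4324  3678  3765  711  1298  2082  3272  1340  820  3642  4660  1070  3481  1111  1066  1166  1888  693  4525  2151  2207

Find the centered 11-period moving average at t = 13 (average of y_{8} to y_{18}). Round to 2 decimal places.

Sum of periods 8–18: 1340 + 820 + 3642 + 4660 + 1070 + 3481 + 1111 + 1066 + 1166 + 1888 + 693 = 20937
Divide by 11: 20937 / 11 = 1903.36

1903.36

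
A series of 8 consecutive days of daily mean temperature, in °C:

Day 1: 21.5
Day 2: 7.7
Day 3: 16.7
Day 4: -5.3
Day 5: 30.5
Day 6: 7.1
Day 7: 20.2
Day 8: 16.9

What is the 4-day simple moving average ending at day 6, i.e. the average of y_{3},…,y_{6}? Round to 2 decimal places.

Sum of periods 3–6: 16.7 + (-5.3) + 30.5 + 7.1 = 49.0
Divide by 4: 49.0 / 4 = 12.25

12.25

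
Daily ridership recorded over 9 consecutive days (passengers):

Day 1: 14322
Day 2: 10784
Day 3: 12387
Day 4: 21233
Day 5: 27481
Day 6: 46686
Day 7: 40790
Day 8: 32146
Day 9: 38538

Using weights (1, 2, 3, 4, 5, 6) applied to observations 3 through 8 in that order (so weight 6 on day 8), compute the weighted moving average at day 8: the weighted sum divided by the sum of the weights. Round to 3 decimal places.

34326.952

Weighted sum: 1·12387 + 2·21233 + 3·27481 + 4·46686 + 5·40790 + 6·32146 = 12387 + 42466 + 82443 + 186744 + 203950 + 192876 = 720866
Weight total: 1 + 2 + 3 + 4 + 5 + 6 = 21
WMA = 720866 / 21 = 34326.952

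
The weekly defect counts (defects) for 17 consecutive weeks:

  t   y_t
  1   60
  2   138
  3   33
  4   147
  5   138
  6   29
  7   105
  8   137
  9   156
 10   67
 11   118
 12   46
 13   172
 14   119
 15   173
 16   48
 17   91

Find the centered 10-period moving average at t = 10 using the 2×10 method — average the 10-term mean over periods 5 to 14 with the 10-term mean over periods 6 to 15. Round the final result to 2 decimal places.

Sum over 5–14: 138 + 29 + 105 + 137 + 156 + 67 + 118 + 46 + 172 + 119 = 1087
Sum over 6–15: 29 + 105 + 137 + 156 + 67 + 118 + 46 + 172 + 119 + 173 = 1122
CMA at t=10 = (1087 + 1122) / (2·10) = 2209 / 20 = 110.45

110.45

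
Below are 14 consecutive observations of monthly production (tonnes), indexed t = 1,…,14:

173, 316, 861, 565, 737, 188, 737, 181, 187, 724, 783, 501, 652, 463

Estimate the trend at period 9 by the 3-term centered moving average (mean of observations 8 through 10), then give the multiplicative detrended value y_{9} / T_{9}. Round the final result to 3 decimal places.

0.514

Trend T_9 = (181 + 187 + 724) / 3 = 1092/3 = 364.00000
Ratio to trend: 187 / 364.00000 = 0.514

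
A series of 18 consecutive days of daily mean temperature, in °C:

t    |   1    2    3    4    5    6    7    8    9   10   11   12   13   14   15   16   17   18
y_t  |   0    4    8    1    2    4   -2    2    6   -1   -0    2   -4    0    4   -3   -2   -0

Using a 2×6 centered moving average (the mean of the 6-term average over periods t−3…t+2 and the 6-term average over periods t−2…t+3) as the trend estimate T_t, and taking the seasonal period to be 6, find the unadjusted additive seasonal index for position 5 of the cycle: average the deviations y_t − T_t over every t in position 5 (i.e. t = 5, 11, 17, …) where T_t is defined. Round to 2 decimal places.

Season position 5 occurs at t = 5, 11 (where T_t is defined).
t=5: T_5 = 2.6667; y_5 − T_5 = 2 − 2.6667 = -0.6667
t=11: T_11 = 0.6667; y_11 − T_11 = -0 − 0.6667 = -0.6667
Mean deviation: (-0.6667 + -0.6667) / 2 = -0.67

-0.67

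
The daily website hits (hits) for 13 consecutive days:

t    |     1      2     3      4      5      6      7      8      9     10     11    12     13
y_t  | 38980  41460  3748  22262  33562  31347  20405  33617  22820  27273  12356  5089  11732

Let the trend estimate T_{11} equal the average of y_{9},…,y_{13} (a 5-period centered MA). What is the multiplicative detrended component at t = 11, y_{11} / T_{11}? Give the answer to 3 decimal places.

0.779

Trend T_11 = (22820 + 27273 + 12356 + 5089 + 11732) / 5 = 79270/5 = 15854.00000
Ratio to trend: 12356 / 15854.00000 = 0.779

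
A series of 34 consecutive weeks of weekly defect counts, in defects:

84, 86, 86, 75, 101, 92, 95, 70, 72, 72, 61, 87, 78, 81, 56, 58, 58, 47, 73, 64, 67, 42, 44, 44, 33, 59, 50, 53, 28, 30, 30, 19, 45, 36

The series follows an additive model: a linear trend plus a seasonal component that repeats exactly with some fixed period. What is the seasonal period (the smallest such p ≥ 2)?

First differences y_{t+1} − y_t: 2, 0, -11, 26, -9, 3, -25, 2, 0, -11, 26, -9, 3, -25, 2, 0, …
The difference pattern repeats every 7 terms and not for any smaller step, so p = 7.

7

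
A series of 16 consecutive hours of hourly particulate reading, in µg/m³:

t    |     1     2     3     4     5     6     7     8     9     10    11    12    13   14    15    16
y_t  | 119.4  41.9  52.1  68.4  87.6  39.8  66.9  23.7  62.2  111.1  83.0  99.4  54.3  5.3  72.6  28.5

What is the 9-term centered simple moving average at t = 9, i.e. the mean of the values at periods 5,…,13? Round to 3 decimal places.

Sum of periods 5–13: 87.6 + 39.8 + 66.9 + 23.7 + 62.2 + 111.1 + 83.0 + 99.4 + 54.3 = 628.0
Divide by 9: 628.0 / 9 = 69.778

69.778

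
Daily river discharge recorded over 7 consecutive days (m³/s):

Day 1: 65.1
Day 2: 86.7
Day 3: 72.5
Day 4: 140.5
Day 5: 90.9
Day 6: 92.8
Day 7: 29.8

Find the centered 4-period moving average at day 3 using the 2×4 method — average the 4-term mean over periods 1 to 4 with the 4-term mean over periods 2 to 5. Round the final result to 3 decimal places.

94.425

Sum over 1–4: 65.1 + 86.7 + 72.5 + 140.5 = 364.8
Sum over 2–5: 86.7 + 72.5 + 140.5 + 90.9 = 390.6
CMA at t=3 = (364.8 + 390.6) / (2·4) = 755.4 / 8 = 94.425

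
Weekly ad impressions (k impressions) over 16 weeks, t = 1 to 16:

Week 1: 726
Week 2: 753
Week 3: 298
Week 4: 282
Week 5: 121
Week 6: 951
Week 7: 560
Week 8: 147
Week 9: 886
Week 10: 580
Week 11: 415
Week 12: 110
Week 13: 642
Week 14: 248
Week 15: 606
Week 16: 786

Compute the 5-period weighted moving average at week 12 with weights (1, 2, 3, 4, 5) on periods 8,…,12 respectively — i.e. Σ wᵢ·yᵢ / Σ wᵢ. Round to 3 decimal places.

391.267

Weighted sum: 1·147 + 2·886 + 3·580 + 4·415 + 5·110 = 147 + 1772 + 1740 + 1660 + 550 = 5869
Weight total: 1 + 2 + 3 + 4 + 5 = 15
WMA = 5869 / 15 = 391.267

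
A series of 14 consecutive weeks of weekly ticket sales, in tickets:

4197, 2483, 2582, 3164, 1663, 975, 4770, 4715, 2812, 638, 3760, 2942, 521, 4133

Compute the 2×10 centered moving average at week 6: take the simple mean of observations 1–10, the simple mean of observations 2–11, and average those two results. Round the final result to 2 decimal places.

Sum over 1–10: 4197 + 2483 + 2582 + 3164 + 1663 + 975 + 4770 + 4715 + 2812 + 638 = 27999
Sum over 2–11: 2483 + 2582 + 3164 + 1663 + 975 + 4770 + 4715 + 2812 + 638 + 3760 = 27562
CMA at t=6 = (27999 + 27562) / (2·10) = 55561 / 20 = 2778.05

2778.05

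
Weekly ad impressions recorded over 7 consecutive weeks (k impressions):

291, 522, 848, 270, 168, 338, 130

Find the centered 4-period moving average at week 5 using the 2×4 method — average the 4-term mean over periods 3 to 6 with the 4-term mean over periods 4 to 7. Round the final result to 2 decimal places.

316.25

Sum over 3–6: 848 + 270 + 168 + 338 = 1624
Sum over 4–7: 270 + 168 + 338 + 130 = 906
CMA at t=5 = (1624 + 906) / (2·4) = 2530 / 8 = 316.25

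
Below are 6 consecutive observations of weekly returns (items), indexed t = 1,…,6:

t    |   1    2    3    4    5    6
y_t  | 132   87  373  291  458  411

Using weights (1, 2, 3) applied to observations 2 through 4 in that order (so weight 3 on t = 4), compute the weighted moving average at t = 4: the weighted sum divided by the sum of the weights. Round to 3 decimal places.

284.333

Weighted sum: 1·87 + 2·373 + 3·291 = 87 + 746 + 873 = 1706
Weight total: 1 + 2 + 3 = 6
WMA = 1706 / 6 = 284.333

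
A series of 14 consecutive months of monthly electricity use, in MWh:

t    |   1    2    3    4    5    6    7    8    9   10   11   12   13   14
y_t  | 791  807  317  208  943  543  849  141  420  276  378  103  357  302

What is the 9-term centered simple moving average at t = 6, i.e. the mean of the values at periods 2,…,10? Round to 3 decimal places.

500.444

Sum of periods 2–10: 807 + 317 + 208 + 943 + 543 + 849 + 141 + 420 + 276 = 4504
Divide by 9: 4504 / 9 = 500.444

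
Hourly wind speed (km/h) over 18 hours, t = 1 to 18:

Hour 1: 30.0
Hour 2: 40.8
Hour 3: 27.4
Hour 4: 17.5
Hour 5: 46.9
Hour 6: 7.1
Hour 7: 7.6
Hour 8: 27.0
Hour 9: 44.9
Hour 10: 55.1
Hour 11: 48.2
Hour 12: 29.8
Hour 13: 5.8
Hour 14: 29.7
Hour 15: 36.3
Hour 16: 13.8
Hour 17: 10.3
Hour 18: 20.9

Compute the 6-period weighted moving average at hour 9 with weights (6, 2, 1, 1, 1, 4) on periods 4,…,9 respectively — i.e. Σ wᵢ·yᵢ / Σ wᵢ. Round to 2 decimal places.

28.01

Weighted sum: 6·17.5 + 2·46.9 + 1·7.1 + 1·7.6 + 1·27.0 + 4·44.9 = 105.0 + 93.8 + 7.1 + 7.6 + 27.0 + 179.6 = 420.1
Weight total: 6 + 2 + 1 + 1 + 1 + 4 = 15
WMA = 420.1 / 15 = 28.01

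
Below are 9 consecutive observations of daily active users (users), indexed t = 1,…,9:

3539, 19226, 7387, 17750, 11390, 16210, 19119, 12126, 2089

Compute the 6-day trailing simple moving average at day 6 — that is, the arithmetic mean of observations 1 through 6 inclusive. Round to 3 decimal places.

12583.667

Sum of periods 1–6: 3539 + 19226 + 7387 + 17750 + 11390 + 16210 = 75502
Divide by 6: 75502 / 6 = 12583.667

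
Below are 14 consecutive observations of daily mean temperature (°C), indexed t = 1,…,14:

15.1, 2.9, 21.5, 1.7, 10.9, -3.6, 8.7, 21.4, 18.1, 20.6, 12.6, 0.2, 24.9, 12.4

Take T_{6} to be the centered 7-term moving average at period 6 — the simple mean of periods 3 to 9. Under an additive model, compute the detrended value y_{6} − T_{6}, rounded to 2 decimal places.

Trend T_6 = (21.5 + 1.7 + 10.9 + (-3.6) + 8.7 + 21.4 + 18.1) / 7 = 78.7/7 = 11.2429
Detrended value: -3.6 − 11.2429 = -14.84

-14.84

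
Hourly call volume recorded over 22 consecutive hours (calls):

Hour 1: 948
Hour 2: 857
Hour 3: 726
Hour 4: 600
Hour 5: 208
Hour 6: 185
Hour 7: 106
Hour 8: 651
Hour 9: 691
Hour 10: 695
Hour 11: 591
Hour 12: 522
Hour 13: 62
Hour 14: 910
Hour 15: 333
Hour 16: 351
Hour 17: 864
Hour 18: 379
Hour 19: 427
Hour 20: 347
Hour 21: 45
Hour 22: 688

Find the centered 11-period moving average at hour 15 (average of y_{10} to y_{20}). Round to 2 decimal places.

498.27

Sum of periods 10–20: 695 + 591 + 522 + 62 + 910 + 333 + 351 + 864 + 379 + 427 + 347 = 5481
Divide by 11: 5481 / 11 = 498.27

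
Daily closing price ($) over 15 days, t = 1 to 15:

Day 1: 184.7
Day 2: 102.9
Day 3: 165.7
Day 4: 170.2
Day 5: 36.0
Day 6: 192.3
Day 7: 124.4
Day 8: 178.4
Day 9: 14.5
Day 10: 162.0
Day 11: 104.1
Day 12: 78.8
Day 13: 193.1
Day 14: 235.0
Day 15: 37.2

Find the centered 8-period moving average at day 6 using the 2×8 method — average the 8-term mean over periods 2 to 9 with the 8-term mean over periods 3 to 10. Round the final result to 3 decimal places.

126.744

Sum over 2–9: 102.9 + 165.7 + 170.2 + 36.0 + 192.3 + 124.4 + 178.4 + 14.5 = 984.4
Sum over 3–10: 165.7 + 170.2 + 36.0 + 192.3 + 124.4 + 178.4 + 14.5 + 162.0 = 1043.5
CMA at t=6 = (984.4 + 1043.5) / (2·8) = 2027.9 / 16 = 126.744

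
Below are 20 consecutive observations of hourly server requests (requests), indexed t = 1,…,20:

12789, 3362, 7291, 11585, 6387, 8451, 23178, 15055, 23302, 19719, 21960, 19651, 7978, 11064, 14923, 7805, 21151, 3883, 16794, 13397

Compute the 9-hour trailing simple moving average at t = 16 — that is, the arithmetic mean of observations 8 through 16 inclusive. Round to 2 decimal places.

15717.44

Sum of periods 8–16: 15055 + 23302 + 19719 + 21960 + 19651 + 7978 + 11064 + 14923 + 7805 = 141457
Divide by 9: 141457 / 9 = 15717.44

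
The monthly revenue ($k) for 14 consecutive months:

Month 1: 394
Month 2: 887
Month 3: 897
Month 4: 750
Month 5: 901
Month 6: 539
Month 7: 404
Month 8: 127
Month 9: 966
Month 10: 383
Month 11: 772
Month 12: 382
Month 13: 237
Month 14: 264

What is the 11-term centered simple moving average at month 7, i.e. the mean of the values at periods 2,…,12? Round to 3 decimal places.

637.091

Sum of periods 2–12: 887 + 897 + 750 + 901 + 539 + 404 + 127 + 966 + 383 + 772 + 382 = 7008
Divide by 11: 7008 / 11 = 637.091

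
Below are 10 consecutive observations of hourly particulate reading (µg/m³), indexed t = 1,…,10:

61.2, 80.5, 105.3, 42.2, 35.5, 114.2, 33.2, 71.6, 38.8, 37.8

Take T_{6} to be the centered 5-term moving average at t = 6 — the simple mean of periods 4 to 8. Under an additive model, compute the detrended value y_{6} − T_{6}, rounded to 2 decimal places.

Trend T_6 = (42.2 + 35.5 + 114.2 + 33.2 + 71.6) / 5 = 296.7/5 = 59.3400
Detrended value: 114.2 − 59.3400 = 54.86

54.86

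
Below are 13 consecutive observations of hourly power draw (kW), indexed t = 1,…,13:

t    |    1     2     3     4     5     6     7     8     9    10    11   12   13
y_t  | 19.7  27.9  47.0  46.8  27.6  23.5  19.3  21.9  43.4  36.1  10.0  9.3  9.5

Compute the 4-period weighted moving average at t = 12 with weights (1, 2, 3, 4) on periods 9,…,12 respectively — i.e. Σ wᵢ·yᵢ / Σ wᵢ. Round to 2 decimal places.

18.28

Weighted sum: 1·43.4 + 2·36.1 + 3·10.0 + 4·9.3 = 43.4 + 72.2 + 30.0 + 37.2 = 182.8
Weight total: 1 + 2 + 3 + 4 = 10
WMA = 182.8 / 10 = 18.28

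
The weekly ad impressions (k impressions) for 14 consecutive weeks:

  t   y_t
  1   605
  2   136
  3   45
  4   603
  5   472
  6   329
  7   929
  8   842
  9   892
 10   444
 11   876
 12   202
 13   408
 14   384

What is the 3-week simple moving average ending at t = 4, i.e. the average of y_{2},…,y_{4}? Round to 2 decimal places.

Sum of periods 2–4: 136 + 45 + 603 = 784
Divide by 3: 784 / 3 = 261.33

261.33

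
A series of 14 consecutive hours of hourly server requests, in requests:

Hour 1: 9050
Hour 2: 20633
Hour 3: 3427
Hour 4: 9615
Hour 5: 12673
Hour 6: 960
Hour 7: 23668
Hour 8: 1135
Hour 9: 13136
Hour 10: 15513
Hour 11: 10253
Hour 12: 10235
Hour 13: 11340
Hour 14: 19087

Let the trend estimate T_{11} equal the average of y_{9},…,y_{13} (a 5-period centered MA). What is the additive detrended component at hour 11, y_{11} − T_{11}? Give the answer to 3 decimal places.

-1842.400

Trend T_11 = (13136 + 15513 + 10253 + 10235 + 11340) / 5 = 60477/5 = 12095.40000
Detrended value: 10253 − 12095.40000 = -1842.400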